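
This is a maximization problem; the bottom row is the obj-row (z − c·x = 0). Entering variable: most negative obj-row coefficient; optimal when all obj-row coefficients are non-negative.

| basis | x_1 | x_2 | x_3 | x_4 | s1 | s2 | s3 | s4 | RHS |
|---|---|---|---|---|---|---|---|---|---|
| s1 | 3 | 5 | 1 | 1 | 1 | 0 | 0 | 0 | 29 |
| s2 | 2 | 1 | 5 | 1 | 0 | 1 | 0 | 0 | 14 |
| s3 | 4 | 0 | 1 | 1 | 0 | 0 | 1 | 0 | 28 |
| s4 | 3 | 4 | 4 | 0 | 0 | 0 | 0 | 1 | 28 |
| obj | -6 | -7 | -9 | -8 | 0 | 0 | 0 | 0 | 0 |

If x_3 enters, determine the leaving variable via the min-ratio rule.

Column x_3 entries and ratios — s1: 29/1 = 29; s2: 14/5 = 14/5; s3: 28/1 = 28; s4: 28/4 = 7.
Smallest ratio is 14/5 in the row of s2, so s2 leaves.

s2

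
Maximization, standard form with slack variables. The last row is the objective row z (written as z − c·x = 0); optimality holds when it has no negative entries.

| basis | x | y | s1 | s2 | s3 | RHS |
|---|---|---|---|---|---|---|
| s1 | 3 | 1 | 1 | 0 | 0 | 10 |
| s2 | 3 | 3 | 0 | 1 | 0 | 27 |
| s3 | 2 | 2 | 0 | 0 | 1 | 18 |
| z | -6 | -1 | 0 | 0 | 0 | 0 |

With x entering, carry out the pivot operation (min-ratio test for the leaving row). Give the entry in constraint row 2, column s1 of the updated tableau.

-1

Ratio test on column x — row 1: 10/3 = 10/3; row 2: 27/3 = 9; row 3: 18/2 = 9. Minimum is 10/3 at row 1 (s1 leaves); pivot element 3.
Divide row 1 by 3; eliminate column x from the other rows.
Row 2 update in column s1: 0 − 3·(1/3) = -1.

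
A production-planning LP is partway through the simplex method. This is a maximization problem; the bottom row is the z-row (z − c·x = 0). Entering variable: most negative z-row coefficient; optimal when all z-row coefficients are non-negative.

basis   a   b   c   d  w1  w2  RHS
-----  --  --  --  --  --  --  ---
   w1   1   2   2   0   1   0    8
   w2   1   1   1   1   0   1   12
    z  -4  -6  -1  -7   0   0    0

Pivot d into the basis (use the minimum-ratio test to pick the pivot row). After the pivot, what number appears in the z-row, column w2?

Ratio test on column d — row 1: entry 0 ≤ 0; row 2: 12/1 = 12. Minimum is 12 at row 2 (w2 leaves); pivot element 1.
Divide row 2 by 1; eliminate column d from the other rows.
z-row update in column w2: 0 − (-7)·1 = 7.

7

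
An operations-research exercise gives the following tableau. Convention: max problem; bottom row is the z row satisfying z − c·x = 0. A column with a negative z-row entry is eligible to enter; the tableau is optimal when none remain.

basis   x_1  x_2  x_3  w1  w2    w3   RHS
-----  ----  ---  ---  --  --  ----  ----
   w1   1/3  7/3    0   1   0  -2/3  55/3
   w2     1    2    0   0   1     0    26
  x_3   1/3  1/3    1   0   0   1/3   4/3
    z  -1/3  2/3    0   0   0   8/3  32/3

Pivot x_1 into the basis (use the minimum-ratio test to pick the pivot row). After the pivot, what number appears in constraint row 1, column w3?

Ratio test on column x_1 — row 1: (55/3)/(1/3) = 55; row 2: 26/1 = 26; row 3: (4/3)/(1/3) = 4. Minimum is 4 at row 3 (x_3 leaves); pivot element 1/3.
Divide row 3 by 1/3; eliminate column x_1 from the other rows.
Row 1 update in column w3: -2/3 − (1/3)·1 = -1.

-1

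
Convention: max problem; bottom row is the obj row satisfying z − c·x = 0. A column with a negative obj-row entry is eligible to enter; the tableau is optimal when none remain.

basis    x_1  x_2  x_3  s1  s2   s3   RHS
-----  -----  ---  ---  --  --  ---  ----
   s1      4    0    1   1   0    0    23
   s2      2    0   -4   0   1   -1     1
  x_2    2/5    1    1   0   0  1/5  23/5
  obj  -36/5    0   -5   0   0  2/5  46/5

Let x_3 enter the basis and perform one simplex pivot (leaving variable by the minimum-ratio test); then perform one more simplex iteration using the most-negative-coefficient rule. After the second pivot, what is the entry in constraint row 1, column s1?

5/18

Ratio test on column x_3 — row 1: 23/1 = 23; row 2: entry -4 ≤ 0; row 3: (23/5)/1 = 23/5. Minimum is 23/5 at row 3 (x_2 leaves); pivot element 1.
Divide row 3 by 1; eliminate column x_3 from the other rows.
Second iteration: most negative obj-row entry is -26/5 in column x_1, so x_1 enters.
Ratio test on column x_1 — row 1: (92/5)/(18/5) = 46/9; row 2: (97/5)/(18/5) = 97/18; row 3: (23/5)/(2/5) = 23/2. Minimum is 46/9 at row 1 (s1 leaves); pivot element 18/5.
Divide row 1 by 18/5; eliminate column x_1 from the other rows.
After both pivots, the entry at constraint row 1, column s1 is 5/18.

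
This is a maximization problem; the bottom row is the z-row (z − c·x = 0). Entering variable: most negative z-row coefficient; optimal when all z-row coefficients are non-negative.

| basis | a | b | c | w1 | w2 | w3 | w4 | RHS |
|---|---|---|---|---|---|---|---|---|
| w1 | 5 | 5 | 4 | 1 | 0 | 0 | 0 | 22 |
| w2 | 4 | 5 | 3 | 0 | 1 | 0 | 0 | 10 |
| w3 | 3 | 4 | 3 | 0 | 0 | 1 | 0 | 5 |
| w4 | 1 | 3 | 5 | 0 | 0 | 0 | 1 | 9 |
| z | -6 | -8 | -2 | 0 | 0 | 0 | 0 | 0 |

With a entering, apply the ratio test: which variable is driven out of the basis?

Column a entries and ratios — w1: 22/5 = 22/5; w2: 10/4 = 5/2; w3: 5/3 = 5/3; w4: 9/1 = 9.
Smallest ratio is 5/3 in the row of w3, so w3 leaves.

w3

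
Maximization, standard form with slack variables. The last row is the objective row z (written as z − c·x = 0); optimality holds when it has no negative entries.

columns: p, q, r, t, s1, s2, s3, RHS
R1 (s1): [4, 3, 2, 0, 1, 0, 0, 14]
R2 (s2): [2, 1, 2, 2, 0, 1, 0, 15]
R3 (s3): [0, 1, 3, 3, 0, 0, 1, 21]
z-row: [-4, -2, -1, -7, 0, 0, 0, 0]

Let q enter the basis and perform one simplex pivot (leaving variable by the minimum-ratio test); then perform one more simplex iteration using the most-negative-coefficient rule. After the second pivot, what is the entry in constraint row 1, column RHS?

Ratio test on column q — row 1: 14/3 = 14/3; row 2: 15/1 = 15; row 3: 21/1 = 21. Minimum is 14/3 at row 1 (s1 leaves); pivot element 3.
Divide row 1 by 3; eliminate column q from the other rows.
Second iteration: most negative z-row entry is -7 in column t, so t enters.
Ratio test on column t — row 1: entry 0 ≤ 0; row 2: (31/3)/2 = 31/6; row 3: (49/3)/3 = 49/9. Minimum is 31/6 at row 2 (s2 leaves); pivot element 2.
Divide row 2 by 2; eliminate column t from the other rows.
After both pivots, the entry at constraint row 1, column RHS is 14/3.

14/3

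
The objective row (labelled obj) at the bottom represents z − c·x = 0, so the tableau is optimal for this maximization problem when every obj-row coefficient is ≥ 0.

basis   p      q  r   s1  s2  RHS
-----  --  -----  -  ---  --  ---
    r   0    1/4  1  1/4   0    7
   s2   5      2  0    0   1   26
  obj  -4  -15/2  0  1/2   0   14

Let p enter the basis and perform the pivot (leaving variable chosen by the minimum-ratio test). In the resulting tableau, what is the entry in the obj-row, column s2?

4/5

Ratio test on column p — row 1: entry 0 ≤ 0; row 2: 26/5 = 26/5. Minimum is 26/5 at row 2 (s2 leaves); pivot element 5.
Divide row 2 by 5; eliminate column p from the other rows.
obj-row update in column s2: 0 − (-4)·(1/5) = 4/5.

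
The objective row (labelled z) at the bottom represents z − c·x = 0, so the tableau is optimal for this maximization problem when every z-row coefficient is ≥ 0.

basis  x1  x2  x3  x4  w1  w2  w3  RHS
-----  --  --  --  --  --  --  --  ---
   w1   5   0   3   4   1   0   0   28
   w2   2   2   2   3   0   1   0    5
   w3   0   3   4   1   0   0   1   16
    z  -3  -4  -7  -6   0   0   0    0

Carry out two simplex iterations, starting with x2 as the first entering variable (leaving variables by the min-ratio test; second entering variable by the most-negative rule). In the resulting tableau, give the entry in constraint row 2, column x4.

Ratio test on column x2 — row 1: entry 0 ≤ 0; row 2: 5/2 = 5/2; row 3: 16/3 = 16/3. Minimum is 5/2 at row 2 (w2 leaves); pivot element 2.
Divide row 2 by 2; eliminate column x2 from the other rows.
Second iteration: most negative z-row entry is -3 in column x3, so x3 enters.
Ratio test on column x3 — row 1: 28/3 = 28/3; row 2: (5/2)/1 = 5/2; row 3: (17/2)/1 = 17/2. Minimum is 5/2 at row 2 (x2 leaves); pivot element 1.
Divide row 2 by 1; eliminate column x3 from the other rows.
After both pivots, the entry at constraint row 2, column x4 is 3/2.

3/2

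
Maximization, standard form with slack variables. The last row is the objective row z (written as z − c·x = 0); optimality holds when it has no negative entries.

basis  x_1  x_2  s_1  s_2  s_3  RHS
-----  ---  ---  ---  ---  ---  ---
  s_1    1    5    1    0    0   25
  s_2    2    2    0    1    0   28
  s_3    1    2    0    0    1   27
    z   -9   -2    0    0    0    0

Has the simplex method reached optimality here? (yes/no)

The z-row has a negative entry -9 in column x_1, so it is not optimal.

no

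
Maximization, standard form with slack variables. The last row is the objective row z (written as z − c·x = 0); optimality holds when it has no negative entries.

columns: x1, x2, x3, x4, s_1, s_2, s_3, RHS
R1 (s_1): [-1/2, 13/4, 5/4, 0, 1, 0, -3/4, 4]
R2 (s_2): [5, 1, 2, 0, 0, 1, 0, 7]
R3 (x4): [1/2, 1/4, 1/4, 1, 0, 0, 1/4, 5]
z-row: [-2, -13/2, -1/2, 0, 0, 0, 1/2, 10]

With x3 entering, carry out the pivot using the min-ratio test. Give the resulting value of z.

Ratio test on column x3 — row 1: 4/(5/4) = 16/5; row 2: 7/2 = 7/2; row 3: 5/(1/4) = 20. Minimum is 16/5 at row 1 (s_1 leaves); pivot element 5/4.
Pivot on row 1; the z-row RHS becomes 10 − (-1/2)·(16/5) = 58/5.

58/5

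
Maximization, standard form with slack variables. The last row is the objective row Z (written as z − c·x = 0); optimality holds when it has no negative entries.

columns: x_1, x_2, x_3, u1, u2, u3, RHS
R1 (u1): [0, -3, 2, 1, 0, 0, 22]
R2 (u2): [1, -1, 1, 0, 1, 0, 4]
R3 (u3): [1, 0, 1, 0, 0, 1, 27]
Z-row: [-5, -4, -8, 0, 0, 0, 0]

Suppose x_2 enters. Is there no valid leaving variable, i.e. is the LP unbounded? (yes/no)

yes

Every constraint-row entry in column x_2 is ≤ 0, so increasing x_2 is unbounded.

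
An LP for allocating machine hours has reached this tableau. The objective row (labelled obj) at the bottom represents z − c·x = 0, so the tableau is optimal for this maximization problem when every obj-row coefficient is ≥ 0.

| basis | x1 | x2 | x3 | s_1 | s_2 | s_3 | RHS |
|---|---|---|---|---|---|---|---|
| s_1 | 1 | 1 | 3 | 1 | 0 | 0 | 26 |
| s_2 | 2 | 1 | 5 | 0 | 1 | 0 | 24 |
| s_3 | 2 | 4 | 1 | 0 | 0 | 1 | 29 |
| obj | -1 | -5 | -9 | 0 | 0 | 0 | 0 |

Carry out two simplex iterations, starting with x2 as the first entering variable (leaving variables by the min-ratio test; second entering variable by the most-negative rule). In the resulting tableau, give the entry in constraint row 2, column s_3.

Ratio test on column x2 — row 1: 26/1 = 26; row 2: 24/1 = 24; row 3: 29/4 = 29/4. Minimum is 29/4 at row 3 (s_3 leaves); pivot element 4.
Divide row 3 by 4; eliminate column x2 from the other rows.
Second iteration: most negative obj-row entry is -31/4 in column x3, so x3 enters.
Ratio test on column x3 — row 1: (75/4)/(11/4) = 75/11; row 2: (67/4)/(19/4) = 67/19; row 3: (29/4)/(1/4) = 29. Minimum is 67/19 at row 2 (s_2 leaves); pivot element 19/4.
Divide row 2 by 19/4; eliminate column x3 from the other rows.
After both pivots, the entry at constraint row 2, column s_3 is -1/19.

-1/19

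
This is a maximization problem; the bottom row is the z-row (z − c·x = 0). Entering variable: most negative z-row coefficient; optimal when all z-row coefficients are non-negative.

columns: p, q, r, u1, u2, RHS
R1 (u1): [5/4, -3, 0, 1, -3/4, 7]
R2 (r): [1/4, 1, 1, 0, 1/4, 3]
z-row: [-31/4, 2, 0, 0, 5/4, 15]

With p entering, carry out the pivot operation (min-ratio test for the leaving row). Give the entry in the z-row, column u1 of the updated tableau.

Ratio test on column p — row 1: 7/(5/4) = 28/5; row 2: 3/(1/4) = 12. Minimum is 28/5 at row 1 (u1 leaves); pivot element 5/4.
Divide row 1 by 5/4; eliminate column p from the other rows.
z-row update in column u1: 0 − (-31/4)·(4/5) = 31/5.

31/5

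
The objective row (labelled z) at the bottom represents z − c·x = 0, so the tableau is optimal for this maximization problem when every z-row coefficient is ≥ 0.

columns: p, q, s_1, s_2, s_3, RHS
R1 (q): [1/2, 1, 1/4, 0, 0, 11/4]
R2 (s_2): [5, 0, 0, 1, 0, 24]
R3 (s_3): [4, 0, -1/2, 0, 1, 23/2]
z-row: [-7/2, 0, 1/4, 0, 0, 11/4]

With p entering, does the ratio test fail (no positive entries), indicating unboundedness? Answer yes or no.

Column p has positive entries in row(s) 1, 2, 3, so the ratio test bounds it — not unbounded.

no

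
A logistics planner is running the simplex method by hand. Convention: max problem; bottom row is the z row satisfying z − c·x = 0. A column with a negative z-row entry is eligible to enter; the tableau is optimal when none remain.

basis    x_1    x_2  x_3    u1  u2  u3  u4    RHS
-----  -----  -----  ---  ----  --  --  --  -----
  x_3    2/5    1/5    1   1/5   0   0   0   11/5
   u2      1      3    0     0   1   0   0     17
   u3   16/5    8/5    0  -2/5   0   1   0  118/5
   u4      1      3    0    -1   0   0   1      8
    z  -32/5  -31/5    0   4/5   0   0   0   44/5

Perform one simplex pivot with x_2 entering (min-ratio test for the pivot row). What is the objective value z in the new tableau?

Ratio test on column x_2 — row 1: (11/5)/(1/5) = 11; row 2: 17/3 = 17/3; row 3: (118/5)/(8/5) = 59/4; row 4: 8/3 = 8/3. Minimum is 8/3 at row 4 (u4 leaves); pivot element 3.
Pivot on row 4; the z-row RHS becomes 44/5 − (-31/5)·(8/3) = 76/3.

76/3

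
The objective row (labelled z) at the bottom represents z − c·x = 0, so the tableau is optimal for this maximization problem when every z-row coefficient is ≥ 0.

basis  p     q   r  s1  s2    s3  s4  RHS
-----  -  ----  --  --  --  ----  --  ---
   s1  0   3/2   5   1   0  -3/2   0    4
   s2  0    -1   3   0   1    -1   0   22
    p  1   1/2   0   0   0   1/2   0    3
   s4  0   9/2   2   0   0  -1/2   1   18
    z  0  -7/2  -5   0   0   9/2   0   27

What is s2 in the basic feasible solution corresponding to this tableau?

22

s2 is basic (row 2); its value is the RHS of that row, 22.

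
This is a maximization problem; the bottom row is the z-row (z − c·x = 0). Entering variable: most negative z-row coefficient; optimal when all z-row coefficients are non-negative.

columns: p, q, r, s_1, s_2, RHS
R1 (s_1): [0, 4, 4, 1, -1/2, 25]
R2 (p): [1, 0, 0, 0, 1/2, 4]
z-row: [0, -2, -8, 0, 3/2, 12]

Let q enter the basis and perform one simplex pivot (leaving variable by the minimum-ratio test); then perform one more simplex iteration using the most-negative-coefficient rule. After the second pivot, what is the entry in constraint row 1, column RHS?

25/4

Ratio test on column q — row 1: 25/4 = 25/4; row 2: entry 0 ≤ 0. Minimum is 25/4 at row 1 (s_1 leaves); pivot element 4.
Divide row 1 by 4; eliminate column q from the other rows.
Second iteration: most negative z-row entry is -6 in column r, so r enters.
Ratio test on column r — row 1: (25/4)/1 = 25/4; row 2: entry 0 ≤ 0. Minimum is 25/4 at row 1 (q leaves); pivot element 1.
Divide row 1 by 1; eliminate column r from the other rows.
After both pivots, the entry at constraint row 1, column RHS is 25/4.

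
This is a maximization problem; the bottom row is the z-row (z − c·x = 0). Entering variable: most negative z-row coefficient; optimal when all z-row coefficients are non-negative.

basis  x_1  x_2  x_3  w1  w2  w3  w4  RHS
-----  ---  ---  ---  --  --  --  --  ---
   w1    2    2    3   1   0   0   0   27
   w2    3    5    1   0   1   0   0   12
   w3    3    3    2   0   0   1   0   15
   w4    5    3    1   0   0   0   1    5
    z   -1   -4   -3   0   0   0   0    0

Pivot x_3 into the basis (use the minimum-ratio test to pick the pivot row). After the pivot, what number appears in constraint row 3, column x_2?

Ratio test on column x_3 — row 1: 27/3 = 9; row 2: 12/1 = 12; row 3: 15/2 = 15/2; row 4: 5/1 = 5. Minimum is 5 at row 4 (w4 leaves); pivot element 1.
Divide row 4 by 1; eliminate column x_3 from the other rows.
Row 3 update in column x_2: 3 − 2·3 = -3.

-3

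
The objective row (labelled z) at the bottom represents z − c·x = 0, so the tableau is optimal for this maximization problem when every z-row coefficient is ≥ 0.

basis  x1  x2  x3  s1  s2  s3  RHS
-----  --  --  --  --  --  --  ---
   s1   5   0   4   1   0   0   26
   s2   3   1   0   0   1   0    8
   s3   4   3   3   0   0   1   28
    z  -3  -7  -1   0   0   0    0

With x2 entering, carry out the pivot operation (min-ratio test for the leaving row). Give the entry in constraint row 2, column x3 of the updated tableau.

Ratio test on column x2 — row 1: entry 0 ≤ 0; row 2: 8/1 = 8; row 3: 28/3 = 28/3. Minimum is 8 at row 2 (s2 leaves); pivot element 1.
Divide row 2 by 1; eliminate column x2 from the other rows.
In the new row 2, the x3 entry is the old entry divided by the pivot: 0/1 = 0.

0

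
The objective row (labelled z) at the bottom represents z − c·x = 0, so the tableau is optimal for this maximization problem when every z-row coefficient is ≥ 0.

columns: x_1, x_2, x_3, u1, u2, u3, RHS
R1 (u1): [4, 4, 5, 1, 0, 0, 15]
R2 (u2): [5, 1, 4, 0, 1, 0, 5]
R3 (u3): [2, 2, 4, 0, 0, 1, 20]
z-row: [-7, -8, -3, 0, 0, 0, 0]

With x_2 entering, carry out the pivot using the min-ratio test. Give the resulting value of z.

Ratio test on column x_2 — row 1: 15/4 = 15/4; row 2: 5/1 = 5; row 3: 20/2 = 10. Minimum is 15/4 at row 1 (u1 leaves); pivot element 4.
Pivot on row 1; the z-row RHS becomes 0 − (-8)·(15/4) = 30.

30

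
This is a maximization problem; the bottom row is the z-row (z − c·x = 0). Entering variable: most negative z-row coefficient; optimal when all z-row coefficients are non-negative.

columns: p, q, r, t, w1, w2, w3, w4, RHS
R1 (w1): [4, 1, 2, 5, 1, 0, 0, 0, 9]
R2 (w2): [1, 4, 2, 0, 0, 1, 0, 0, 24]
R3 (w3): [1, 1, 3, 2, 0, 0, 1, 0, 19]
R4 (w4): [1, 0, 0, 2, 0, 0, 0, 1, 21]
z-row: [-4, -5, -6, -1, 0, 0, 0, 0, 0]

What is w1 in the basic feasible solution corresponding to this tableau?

9

w1 is basic (row 1); its value is the RHS of that row, 9.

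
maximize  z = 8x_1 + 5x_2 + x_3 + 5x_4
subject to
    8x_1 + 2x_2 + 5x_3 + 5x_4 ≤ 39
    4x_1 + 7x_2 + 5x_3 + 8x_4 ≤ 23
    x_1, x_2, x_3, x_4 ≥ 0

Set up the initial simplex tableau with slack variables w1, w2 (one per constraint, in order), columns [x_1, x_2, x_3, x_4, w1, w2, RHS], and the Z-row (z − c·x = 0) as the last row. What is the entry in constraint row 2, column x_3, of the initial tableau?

Constraint 2 has coefficient 5 on x_3.

5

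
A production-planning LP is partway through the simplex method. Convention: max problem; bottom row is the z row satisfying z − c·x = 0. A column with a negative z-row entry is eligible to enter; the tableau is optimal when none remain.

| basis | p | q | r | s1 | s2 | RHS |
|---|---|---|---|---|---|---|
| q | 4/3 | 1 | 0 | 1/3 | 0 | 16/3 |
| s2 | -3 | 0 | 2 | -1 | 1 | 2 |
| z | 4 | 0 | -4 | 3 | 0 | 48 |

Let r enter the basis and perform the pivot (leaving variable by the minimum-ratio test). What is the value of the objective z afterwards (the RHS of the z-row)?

Ratio test on column r — row 1: entry 0 ≤ 0; row 2: 2/2 = 1. Minimum is 1 at row 2 (s2 leaves); pivot element 2.
Pivot on row 2; the z-row RHS becomes 48 − (-4)·1 = 52.

52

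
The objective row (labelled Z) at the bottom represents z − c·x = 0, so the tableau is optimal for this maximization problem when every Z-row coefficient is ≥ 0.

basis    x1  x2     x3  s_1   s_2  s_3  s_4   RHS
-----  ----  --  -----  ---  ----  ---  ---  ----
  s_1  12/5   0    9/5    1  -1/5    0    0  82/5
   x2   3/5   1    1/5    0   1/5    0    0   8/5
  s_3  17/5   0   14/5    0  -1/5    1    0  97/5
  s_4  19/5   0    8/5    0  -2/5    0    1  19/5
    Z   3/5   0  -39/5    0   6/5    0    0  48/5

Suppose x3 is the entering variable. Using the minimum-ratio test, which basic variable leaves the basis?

s_4

Column x3 entries and ratios — s_1: (82/5)/(9/5) = 82/9; x2: (8/5)/(1/5) = 8; s_3: (97/5)/(14/5) = 97/14; s_4: (19/5)/(8/5) = 19/8.
Smallest ratio is 19/8 in the row of s_4, so s_4 leaves.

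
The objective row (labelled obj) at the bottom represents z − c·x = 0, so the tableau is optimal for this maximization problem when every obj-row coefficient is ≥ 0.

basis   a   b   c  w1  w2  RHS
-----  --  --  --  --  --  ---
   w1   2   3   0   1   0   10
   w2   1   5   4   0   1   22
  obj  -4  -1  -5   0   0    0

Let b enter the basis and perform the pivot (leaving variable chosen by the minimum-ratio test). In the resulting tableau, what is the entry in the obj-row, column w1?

1/3

Ratio test on column b — row 1: 10/3 = 10/3; row 2: 22/5 = 22/5. Minimum is 10/3 at row 1 (w1 leaves); pivot element 3.
Divide row 1 by 3; eliminate column b from the other rows.
obj-row update in column w1: 0 − (-1)·(1/3) = 1/3.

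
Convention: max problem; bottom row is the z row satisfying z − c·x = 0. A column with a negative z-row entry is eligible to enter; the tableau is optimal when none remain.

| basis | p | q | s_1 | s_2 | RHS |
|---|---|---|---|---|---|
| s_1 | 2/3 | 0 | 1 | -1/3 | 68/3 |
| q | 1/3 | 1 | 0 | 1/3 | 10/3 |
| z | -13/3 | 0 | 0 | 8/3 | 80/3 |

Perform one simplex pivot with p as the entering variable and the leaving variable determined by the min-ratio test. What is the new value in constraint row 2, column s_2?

1

Ratio test on column p — row 1: (68/3)/(2/3) = 34; row 2: (10/3)/(1/3) = 10. Minimum is 10 at row 2 (q leaves); pivot element 1/3.
Divide row 2 by 1/3; eliminate column p from the other rows.
In the new row 2, the s_2 entry is the old entry divided by the pivot: (1/3)/(1/3) = 1.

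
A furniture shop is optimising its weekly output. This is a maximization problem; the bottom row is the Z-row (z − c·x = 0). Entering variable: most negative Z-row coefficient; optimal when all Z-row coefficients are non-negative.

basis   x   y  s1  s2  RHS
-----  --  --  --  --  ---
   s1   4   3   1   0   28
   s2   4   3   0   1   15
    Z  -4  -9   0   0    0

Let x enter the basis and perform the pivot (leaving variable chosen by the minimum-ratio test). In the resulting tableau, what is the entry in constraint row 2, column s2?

1/4

Ratio test on column x — row 1: 28/4 = 7; row 2: 15/4 = 15/4. Minimum is 15/4 at row 2 (s2 leaves); pivot element 4.
Divide row 2 by 4; eliminate column x from the other rows.
In the new row 2, the s2 entry is the old entry divided by the pivot: 1/4 = 1/4.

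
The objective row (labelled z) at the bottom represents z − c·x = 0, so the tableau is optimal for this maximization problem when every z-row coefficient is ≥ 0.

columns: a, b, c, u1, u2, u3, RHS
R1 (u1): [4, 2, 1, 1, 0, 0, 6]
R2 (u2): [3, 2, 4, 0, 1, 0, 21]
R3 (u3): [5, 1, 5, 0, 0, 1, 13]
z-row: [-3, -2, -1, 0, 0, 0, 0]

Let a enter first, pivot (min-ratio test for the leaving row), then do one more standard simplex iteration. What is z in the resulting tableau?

Ratio test on column a — row 1: 6/4 = 3/2; row 2: 21/3 = 7; row 3: 13/5 = 13/5. Minimum is 3/2 at row 1 (u1 leaves); pivot element 4.
Pivot on row 1; the z-row RHS becomes 0 − (-3)·(3/2) = 9/2.
Next entering variable (most negative z-row entry -1/2): b.
Ratio test on column b — row 1: (3/2)/(1/2) = 3; row 2: (33/2)/(1/2) = 33; row 3: entry -3/2 ≤ 0. Minimum is 3 at row 1 (a leaves); pivot element 1/2.
After the second pivot the z-row RHS is 9/2 − (-1/2)·3 = 6.

6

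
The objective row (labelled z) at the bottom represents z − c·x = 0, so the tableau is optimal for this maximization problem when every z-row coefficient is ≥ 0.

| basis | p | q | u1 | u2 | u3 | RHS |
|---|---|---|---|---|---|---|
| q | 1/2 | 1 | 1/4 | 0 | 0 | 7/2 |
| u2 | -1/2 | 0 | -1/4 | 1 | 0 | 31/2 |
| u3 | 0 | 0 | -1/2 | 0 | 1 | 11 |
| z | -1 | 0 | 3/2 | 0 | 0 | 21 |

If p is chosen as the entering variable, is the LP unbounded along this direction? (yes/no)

no

Column p has positive entries in row(s) 1, so the ratio test bounds it — not unbounded.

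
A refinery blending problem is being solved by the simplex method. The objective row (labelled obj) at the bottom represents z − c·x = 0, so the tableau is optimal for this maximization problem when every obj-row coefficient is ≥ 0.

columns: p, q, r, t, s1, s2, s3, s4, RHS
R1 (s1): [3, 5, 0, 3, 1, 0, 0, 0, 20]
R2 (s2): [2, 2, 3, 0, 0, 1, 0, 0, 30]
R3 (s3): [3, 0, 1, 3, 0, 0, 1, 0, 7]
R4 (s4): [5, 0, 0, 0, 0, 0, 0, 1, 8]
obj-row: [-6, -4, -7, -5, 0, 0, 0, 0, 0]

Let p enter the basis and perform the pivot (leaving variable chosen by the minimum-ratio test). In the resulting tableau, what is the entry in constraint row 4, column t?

0

Ratio test on column p — row 1: 20/3 = 20/3; row 2: 30/2 = 15; row 3: 7/3 = 7/3; row 4: 8/5 = 8/5. Minimum is 8/5 at row 4 (s4 leaves); pivot element 5.
Divide row 4 by 5; eliminate column p from the other rows.
In the new row 4, the t entry is the old entry divided by the pivot: 0/5 = 0.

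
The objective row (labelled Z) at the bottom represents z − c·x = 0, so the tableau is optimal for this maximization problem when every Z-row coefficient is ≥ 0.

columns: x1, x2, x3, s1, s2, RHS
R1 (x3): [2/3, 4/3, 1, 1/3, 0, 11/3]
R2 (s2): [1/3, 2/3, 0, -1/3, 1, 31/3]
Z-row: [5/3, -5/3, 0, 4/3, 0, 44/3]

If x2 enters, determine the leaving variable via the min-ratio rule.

x3

Column x2 entries and ratios — x3: (11/3)/(4/3) = 11/4; s2: (31/3)/(2/3) = 31/2.
Smallest ratio is 11/4 in the row of x3, so x3 leaves.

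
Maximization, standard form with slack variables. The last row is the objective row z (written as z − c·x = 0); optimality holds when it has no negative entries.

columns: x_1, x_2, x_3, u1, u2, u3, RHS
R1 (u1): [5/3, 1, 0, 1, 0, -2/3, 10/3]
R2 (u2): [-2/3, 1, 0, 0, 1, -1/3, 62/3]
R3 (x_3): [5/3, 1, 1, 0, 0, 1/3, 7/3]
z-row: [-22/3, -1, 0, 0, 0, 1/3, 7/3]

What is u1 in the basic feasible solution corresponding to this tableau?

u1 is basic (row 1); its value is the RHS of that row, 10/3.

10/3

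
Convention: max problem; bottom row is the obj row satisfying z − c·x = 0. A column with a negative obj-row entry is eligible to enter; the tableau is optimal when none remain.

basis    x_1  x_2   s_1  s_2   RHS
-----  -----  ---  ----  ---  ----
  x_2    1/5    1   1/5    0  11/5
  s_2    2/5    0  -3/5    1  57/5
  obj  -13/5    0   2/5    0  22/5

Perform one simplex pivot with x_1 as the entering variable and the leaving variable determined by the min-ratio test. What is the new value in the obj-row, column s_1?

Ratio test on column x_1 — row 1: (11/5)/(1/5) = 11; row 2: (57/5)/(2/5) = 57/2. Minimum is 11 at row 1 (x_2 leaves); pivot element 1/5.
Divide row 1 by 1/5; eliminate column x_1 from the other rows.
obj-row update in column s_1: 2/5 − (-13/5)·1 = 3.

3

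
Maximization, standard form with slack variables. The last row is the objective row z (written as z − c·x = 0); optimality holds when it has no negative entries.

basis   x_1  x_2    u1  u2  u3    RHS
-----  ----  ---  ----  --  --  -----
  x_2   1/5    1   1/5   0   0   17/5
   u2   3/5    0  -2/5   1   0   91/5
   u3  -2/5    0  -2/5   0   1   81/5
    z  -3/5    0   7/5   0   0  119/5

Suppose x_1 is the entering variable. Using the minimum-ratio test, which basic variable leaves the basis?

x_2

Column x_1 entries and ratios — x_2: (17/5)/(1/5) = 17; u2: (91/5)/(3/5) = 91/3; u3: -2/5 ≤ 0, skip.
Smallest ratio is 17 in the row of x_2, so x_2 leaves.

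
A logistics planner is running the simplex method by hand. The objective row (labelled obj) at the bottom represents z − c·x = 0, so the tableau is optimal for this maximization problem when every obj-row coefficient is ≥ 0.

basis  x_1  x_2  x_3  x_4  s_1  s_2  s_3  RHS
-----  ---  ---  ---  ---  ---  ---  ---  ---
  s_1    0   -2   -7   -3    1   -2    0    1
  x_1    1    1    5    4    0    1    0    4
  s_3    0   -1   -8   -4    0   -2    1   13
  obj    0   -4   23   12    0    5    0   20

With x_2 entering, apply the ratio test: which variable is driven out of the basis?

x_1

Column x_2 entries and ratios — s_1: -2 ≤ 0, skip; x_1: 4/1 = 4; s_3: -1 ≤ 0, skip.
Smallest ratio is 4 in the row of x_1, so x_1 leaves.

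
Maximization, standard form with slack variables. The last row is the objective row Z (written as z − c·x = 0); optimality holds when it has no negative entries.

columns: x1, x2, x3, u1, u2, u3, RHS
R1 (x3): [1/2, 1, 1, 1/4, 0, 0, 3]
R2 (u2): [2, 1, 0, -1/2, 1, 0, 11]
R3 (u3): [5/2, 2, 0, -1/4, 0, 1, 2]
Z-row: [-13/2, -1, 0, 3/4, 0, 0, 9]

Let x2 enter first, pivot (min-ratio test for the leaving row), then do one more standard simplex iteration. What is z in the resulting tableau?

Ratio test on column x2 — row 1: 3/1 = 3; row 2: 11/1 = 11; row 3: 2/2 = 1. Minimum is 1 at row 3 (u3 leaves); pivot element 2.
Pivot on row 3; the Z-row RHS becomes 9 − (-1)·1 = 10.
Next entering variable (most negative Z-row entry -21/4): x1.
Ratio test on column x1 — row 1: entry -3/4 ≤ 0; row 2: 10/(3/4) = 40/3; row 3: 1/(5/4) = 4/5. Minimum is 4/5 at row 3 (x2 leaves); pivot element 5/4.
After the second pivot the Z-row RHS is 10 − (-21/4)·(4/5) = 71/5.

71/5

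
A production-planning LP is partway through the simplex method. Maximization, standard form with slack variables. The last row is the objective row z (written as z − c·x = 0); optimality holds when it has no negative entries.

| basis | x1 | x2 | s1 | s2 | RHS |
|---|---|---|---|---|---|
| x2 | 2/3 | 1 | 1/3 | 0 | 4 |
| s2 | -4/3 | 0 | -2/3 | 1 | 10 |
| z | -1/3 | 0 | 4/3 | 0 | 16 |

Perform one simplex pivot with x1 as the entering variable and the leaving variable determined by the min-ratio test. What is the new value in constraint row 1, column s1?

Ratio test on column x1 — row 1: 4/(2/3) = 6; row 2: entry -4/3 ≤ 0. Minimum is 6 at row 1 (x2 leaves); pivot element 2/3.
Divide row 1 by 2/3; eliminate column x1 from the other rows.
In the new row 1, the s1 entry is the old entry divided by the pivot: (1/3)/(2/3) = 1/2.

1/2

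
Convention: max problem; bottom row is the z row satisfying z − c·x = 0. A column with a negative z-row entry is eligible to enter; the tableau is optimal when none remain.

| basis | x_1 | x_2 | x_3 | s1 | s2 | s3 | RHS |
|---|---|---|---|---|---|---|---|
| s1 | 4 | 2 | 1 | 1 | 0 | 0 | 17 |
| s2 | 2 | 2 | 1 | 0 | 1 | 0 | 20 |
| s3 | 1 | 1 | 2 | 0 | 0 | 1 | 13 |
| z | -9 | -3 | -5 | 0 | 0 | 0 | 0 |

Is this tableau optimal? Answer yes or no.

no

The z-row has a negative entry -9 in column x_1, so it is not optimal.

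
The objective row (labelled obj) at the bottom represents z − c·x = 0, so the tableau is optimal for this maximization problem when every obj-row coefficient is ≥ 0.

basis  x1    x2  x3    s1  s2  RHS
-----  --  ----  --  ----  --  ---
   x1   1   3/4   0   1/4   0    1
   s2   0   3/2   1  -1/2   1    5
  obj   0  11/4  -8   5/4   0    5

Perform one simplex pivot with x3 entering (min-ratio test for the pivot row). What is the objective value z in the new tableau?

Ratio test on column x3 — row 1: entry 0 ≤ 0; row 2: 5/1 = 5. Minimum is 5 at row 2 (s2 leaves); pivot element 1.
Pivot on row 2; the obj-row RHS becomes 5 − (-8)·5 = 45.

45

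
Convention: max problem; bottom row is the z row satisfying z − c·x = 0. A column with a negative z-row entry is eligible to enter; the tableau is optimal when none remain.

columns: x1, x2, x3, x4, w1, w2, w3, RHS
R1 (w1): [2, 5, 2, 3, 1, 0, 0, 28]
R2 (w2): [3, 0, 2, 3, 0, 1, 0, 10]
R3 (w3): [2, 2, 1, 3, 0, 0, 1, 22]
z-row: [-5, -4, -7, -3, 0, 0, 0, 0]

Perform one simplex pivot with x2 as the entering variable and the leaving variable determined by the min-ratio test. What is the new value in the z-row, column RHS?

112/5

Ratio test on column x2 — row 1: 28/5 = 28/5; row 2: entry 0 ≤ 0; row 3: 22/2 = 11. Minimum is 28/5 at row 1 (w1 leaves); pivot element 5.
Divide row 1 by 5; eliminate column x2 from the other rows.
z-row update in column RHS: 0 − (-4)·(28/5) = 112/5.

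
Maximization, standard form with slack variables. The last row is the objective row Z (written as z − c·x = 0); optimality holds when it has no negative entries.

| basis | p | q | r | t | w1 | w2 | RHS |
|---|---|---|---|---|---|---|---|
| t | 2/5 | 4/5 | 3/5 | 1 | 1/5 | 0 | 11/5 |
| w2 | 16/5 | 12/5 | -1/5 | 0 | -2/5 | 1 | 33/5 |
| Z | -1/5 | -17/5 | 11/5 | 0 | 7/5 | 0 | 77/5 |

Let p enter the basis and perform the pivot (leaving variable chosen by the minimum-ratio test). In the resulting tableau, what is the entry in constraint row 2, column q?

3/4

Ratio test on column p — row 1: (11/5)/(2/5) = 11/2; row 2: (33/5)/(16/5) = 33/16. Minimum is 33/16 at row 2 (w2 leaves); pivot element 16/5.
Divide row 2 by 16/5; eliminate column p from the other rows.
In the new row 2, the q entry is the old entry divided by the pivot: (12/5)/(16/5) = 3/4.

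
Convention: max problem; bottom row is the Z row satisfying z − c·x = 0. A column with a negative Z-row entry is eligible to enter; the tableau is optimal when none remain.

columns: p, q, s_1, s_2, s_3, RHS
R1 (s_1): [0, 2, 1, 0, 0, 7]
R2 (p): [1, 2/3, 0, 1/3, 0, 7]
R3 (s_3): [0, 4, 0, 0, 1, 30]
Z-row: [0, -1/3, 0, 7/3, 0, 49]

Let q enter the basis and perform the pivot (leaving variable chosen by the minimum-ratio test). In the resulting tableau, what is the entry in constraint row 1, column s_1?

1/2

Ratio test on column q — row 1: 7/2 = 7/2; row 2: 7/(2/3) = 21/2; row 3: 30/4 = 15/2. Minimum is 7/2 at row 1 (s_1 leaves); pivot element 2.
Divide row 1 by 2; eliminate column q from the other rows.
In the new row 1, the s_1 entry is the old entry divided by the pivot: 1/2 = 1/2.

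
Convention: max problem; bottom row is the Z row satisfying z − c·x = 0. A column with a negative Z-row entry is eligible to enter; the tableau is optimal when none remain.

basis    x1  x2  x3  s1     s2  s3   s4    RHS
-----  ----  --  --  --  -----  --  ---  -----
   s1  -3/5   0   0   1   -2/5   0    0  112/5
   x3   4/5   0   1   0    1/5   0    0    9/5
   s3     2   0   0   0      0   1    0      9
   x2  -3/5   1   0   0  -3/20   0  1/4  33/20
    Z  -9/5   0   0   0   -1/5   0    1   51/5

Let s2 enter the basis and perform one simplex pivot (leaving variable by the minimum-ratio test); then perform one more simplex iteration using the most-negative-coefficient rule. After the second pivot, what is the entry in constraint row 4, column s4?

1/4

Ratio test on column s2 — row 1: entry -2/5 ≤ 0; row 2: (9/5)/(1/5) = 9; row 3: entry 0 ≤ 0; row 4: entry -3/20 ≤ 0. Minimum is 9 at row 2 (x3 leaves); pivot element 1/5.
Divide row 2 by 1/5; eliminate column s2 from the other rows.
Second iteration: most negative Z-row entry is -1 in column x1, so x1 enters.
Ratio test on column x1 — row 1: 26/1 = 26; row 2: 9/4 = 9/4; row 3: 9/2 = 9/2; row 4: entry 0 ≤ 0. Minimum is 9/4 at row 2 (s2 leaves); pivot element 4.
Divide row 2 by 4; eliminate column x1 from the other rows.
After both pivots, the entry at constraint row 4, column s4 is 1/4.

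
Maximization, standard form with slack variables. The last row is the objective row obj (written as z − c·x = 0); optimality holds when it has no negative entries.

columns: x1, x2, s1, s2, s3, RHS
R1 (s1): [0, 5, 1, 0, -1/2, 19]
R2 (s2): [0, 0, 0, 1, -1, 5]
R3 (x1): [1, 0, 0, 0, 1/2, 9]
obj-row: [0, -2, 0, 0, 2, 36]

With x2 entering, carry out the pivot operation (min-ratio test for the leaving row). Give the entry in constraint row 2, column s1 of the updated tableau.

0

Ratio test on column x2 — row 1: 19/5 = 19/5; row 2: entry 0 ≤ 0; row 3: entry 0 ≤ 0. Minimum is 19/5 at row 1 (s1 leaves); pivot element 5.
Divide row 1 by 5; eliminate column x2 from the other rows.
Row 2 update in column s1: 0 − 0·(1/5) = 0.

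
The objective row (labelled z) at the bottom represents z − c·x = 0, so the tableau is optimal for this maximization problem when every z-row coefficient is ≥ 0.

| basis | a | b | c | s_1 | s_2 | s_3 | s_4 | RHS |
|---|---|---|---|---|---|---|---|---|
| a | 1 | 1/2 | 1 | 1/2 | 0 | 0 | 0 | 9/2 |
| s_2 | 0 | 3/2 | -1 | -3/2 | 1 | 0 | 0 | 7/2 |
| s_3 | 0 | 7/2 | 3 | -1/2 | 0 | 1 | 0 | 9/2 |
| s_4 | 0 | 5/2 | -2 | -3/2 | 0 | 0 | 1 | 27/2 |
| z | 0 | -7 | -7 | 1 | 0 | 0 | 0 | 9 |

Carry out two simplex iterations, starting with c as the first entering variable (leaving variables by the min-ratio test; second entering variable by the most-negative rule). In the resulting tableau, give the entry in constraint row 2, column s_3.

-1/2

Ratio test on column c — row 1: (9/2)/1 = 9/2; row 2: entry -1 ≤ 0; row 3: (9/2)/3 = 3/2; row 4: entry -2 ≤ 0. Minimum is 3/2 at row 3 (s_3 leaves); pivot element 3.
Divide row 3 by 3; eliminate column c from the other rows.
Second iteration: most negative z-row entry is -1/6 in column s_1, so s_1 enters.
Ratio test on column s_1 — row 1: 3/(2/3) = 9/2; row 2: entry -5/3 ≤ 0; row 3: entry -1/6 ≤ 0; row 4: entry -11/6 ≤ 0. Minimum is 9/2 at row 1 (a leaves); pivot element 2/3.
Divide row 1 by 2/3; eliminate column s_1 from the other rows.
After both pivots, the entry at constraint row 2, column s_3 is -1/2.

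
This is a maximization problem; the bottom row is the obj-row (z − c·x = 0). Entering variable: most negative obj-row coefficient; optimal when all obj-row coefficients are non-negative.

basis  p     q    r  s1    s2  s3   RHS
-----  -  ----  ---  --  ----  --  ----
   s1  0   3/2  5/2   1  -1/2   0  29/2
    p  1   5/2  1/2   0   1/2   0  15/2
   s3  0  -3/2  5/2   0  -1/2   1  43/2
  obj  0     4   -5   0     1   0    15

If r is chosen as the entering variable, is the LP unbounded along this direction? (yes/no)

no

Column r has positive entries in row(s) 1, 2, 3, so the ratio test bounds it — not unbounded.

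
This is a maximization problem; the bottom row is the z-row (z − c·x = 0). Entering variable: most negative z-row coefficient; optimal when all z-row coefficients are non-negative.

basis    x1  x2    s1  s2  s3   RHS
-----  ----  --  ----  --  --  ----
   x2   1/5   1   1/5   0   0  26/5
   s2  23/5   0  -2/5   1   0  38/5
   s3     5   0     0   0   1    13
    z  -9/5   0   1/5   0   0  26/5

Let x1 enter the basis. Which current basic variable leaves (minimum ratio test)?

s2

Column x1 entries and ratios — x2: (26/5)/(1/5) = 26; s2: (38/5)/(23/5) = 38/23; s3: 13/5 = 13/5.
Smallest ratio is 38/23 in the row of s2, so s2 leaves.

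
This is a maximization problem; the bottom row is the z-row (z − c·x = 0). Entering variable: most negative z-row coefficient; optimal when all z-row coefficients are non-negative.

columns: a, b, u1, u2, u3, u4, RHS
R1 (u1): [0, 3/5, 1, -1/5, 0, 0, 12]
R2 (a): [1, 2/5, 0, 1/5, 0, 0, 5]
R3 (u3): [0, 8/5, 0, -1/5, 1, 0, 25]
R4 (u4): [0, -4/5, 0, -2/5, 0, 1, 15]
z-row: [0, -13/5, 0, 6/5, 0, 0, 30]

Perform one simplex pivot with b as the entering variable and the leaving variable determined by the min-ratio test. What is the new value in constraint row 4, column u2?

Ratio test on column b — row 1: 12/(3/5) = 20; row 2: 5/(2/5) = 25/2; row 3: 25/(8/5) = 125/8; row 4: entry -4/5 ≤ 0. Minimum is 25/2 at row 2 (a leaves); pivot element 2/5.
Divide row 2 by 2/5; eliminate column b from the other rows.
Row 4 update in column u2: -2/5 − (-4/5)·(1/2) = 0.

0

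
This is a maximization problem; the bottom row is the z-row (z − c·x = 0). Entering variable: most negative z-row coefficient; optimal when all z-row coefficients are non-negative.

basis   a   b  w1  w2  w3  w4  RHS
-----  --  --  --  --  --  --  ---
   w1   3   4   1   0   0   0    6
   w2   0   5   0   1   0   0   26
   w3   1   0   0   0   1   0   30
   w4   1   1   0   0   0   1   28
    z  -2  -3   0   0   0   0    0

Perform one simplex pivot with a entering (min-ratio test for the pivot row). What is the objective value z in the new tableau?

4

Ratio test on column a — row 1: 6/3 = 2; row 2: entry 0 ≤ 0; row 3: 30/1 = 30; row 4: 28/1 = 28. Minimum is 2 at row 1 (w1 leaves); pivot element 3.
Pivot on row 1; the z-row RHS becomes 0 − (-2)·2 = 4.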